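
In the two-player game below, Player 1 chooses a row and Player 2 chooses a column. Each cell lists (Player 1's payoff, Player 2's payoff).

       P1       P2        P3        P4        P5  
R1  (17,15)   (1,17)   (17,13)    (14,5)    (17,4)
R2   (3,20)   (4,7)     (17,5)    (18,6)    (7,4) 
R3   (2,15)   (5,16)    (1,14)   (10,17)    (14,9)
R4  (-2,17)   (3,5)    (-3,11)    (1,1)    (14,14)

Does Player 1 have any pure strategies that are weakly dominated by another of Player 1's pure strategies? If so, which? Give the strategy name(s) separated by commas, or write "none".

R4

R1: no other strategy beats it everywhere (R2 at P1 (17>3); R3 at P1 (17>2); R4 at P1 (17>-2)).
R2 is not dominated — it holds its own against R1 at P2 (4>1); R3 at P1 (3>2); R4 at P1 (3>-2).
Nothing dominates R3: R1 at P2 (5>1); R2 at P2 (5>4); R4 at P1 (2>-2).
R4: dominated, since R3 does at least as well everywhere (P1: 2>-2, P2: 5>3, P3: 1>-3, P4: 10>1, P5: 14=14).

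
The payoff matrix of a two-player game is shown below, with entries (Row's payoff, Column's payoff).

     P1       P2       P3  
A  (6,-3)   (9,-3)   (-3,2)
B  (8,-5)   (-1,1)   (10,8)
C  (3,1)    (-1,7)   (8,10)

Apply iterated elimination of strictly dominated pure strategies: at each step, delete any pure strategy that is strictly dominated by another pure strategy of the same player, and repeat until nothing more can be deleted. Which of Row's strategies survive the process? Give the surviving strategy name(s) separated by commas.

Column's strategy P1 is strictly dominated by P3 (A: 2>-3, B: 8>-5, C: 10>1) and is removed.
Column P2 is eliminated: P3 beats it against every remaining row (A: 2>-3, B: 8>1, C: 10>7).
Row's strategy A is strictly dominated by B (P3: 10>-3) and is removed.
Row C is eliminated: B beats it against every remaining column (P3: 10>8).
Among the remaining strategies, none is strictly dominated by another pure strategy of the same player, so the elimination stops.
Surviving strategies — Row: {B}; Column: {P3}.

B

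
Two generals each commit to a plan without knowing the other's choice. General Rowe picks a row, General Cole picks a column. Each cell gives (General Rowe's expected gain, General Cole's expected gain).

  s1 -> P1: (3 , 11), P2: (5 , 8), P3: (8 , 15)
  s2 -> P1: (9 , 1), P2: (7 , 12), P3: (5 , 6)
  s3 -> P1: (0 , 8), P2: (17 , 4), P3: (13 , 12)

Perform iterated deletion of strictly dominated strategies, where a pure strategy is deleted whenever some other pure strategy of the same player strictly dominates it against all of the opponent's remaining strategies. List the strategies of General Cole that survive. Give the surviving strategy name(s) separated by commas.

Column P1 is eliminated: P3 beats it against every remaining row (s1: 15>11, s2: 6>1, s3: 12>8).
General Rowe's strategy s1 is strictly dominated by s3 (P2: 17>5, P3: 13>8) and is removed.
General Rowe's strategy s2 is strictly dominated by s3 (P2: 17>7, P3: 13>5) and is removed.
For General Cole, P3 strictly dominates P2 on the remaining rows (s3: 12>4); eliminate P2.
Among the remaining strategies, none is strictly dominated by another pure strategy of the same player, so the elimination stops.
Surviving strategies — General Rowe: {s3}; General Cole: {P3}.

P3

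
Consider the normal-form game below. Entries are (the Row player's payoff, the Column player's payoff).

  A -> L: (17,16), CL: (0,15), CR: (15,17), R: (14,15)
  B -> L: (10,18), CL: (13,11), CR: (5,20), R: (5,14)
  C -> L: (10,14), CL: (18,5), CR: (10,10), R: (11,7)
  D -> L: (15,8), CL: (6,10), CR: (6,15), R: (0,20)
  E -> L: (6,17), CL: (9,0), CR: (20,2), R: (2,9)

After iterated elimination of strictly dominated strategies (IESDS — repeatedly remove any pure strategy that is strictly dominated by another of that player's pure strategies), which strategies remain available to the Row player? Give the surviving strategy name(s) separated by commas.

A, E

The Column player's strategy CL is strictly dominated by CR (A: 17>15, B: 20>11, C: 10>5, D: 15>10, E: 2>0) and is removed.
For the Row player, A strictly dominates B on the remaining columns (L: 17>10, CR: 15>5, R: 14>5); eliminate B.
Row C is eliminated: A beats it against every remaining column (L: 17>10, CR: 15>10, R: 14>11).
The Row player's strategy D is strictly dominated by A (L: 17>15, CR: 15>6, R: 14>0) and is removed.
Column R is eliminated: L beats it against every remaining row (A: 16>15, E: 17>9).
Among the remaining strategies, none is strictly dominated by another pure strategy of the same player, so the elimination stops.
Surviving strategies — the Row player: {A, E}; the Column player: {L, CR}.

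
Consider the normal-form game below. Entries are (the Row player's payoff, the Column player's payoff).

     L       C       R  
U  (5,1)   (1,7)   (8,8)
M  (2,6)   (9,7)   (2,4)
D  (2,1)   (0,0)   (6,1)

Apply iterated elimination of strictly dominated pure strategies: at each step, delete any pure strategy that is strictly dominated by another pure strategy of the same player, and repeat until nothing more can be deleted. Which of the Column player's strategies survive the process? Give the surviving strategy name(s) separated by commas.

C, R

For the Row player, U strictly dominates D on the remaining columns (L: 5>2, C: 1>0, R: 8>6); eliminate D.
Column L is eliminated: C beats it against every remaining row (U: 7>1, M: 7>6).
Among the remaining strategies, none is strictly dominated by another pure strategy of the same player, so the elimination stops.
Surviving strategies — the Row player: {U, M}; the Column player: {C, R}.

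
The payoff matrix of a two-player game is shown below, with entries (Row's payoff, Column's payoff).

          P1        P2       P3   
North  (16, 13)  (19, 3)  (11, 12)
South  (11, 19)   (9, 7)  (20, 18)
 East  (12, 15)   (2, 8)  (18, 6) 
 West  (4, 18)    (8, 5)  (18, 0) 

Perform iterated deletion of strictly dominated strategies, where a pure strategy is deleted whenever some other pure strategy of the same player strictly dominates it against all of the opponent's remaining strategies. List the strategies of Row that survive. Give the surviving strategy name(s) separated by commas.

Row's strategy West is strictly dominated by South (P1: 11>4, P2: 9>8, P3: 20>18) and is removed.
Column P2 is eliminated: P1 beats it against every remaining row (North: 13>3, South: 19>7, East: 15>8).
Column P3 is eliminated: P1 beats it against every remaining row (North: 13>12, South: 19>18, East: 15>6).
For Row, North strictly dominates South on the remaining columns (P1: 16>11); eliminate South.
For Row, North strictly dominates East on the remaining columns (P1: 16>12); eliminate East.
Among the remaining strategies, none is strictly dominated by another pure strategy of the same player, so the elimination stops.
Surviving strategies — Row: {North}; Column: {P1}.

North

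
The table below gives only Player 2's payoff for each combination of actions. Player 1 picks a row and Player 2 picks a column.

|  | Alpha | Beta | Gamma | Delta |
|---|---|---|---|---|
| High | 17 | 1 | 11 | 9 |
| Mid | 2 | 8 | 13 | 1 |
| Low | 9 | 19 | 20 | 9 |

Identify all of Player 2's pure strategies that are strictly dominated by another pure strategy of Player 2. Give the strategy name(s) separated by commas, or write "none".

Nothing dominates Alpha: Beta at High (17>1); Gamma at High (17>11); Delta at High (17>9).
Beta is strictly dominated by Gamma (High: 11>1, Mid: 13>8, Low: 20>19).
Gamma is not dominated — it holds its own against Alpha at Mid (13>2); Beta at High (11>1); Delta at High (11>9).
Delta is strictly dominated by Gamma (High: 11>9, Mid: 13>1, Low: 20>9).

Beta, Delta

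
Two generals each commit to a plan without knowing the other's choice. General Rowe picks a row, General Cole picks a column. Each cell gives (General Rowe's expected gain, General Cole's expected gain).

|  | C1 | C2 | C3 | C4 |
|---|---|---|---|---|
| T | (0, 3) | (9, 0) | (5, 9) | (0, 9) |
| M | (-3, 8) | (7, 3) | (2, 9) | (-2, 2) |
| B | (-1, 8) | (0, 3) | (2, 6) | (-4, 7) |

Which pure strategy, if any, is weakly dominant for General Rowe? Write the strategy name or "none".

T

T vs M: C1: 0>-3, C2: 9>7, C3: 5>2, C4: 0>-2.
T vs B: C1: 0>-1, C2: 9>0, C3: 5>2, C4: 0>-4.
T is at least as good as every other strategy against every opponent action, so it is weakly dominant.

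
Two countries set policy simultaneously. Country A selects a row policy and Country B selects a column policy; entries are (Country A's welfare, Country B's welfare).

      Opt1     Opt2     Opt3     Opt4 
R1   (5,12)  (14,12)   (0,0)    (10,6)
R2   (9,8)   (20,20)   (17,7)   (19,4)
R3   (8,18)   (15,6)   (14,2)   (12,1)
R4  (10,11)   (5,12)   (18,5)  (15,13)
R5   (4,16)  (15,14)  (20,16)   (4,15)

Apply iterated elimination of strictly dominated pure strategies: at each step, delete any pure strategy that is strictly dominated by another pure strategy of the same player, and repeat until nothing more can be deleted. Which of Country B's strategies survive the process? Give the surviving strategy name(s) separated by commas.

Opt1, Opt2, Opt3, Opt4

Country A's strategy R1 is strictly dominated by R2 (Opt1: 9>5, Opt2: 20>14, Opt3: 17>0, Opt4: 19>10) and is removed.
Row R3 is eliminated: R2 beats it against every remaining column (Opt1: 9>8, Opt2: 20>15, Opt3: 17>14, Opt4: 19>12).
Among the remaining strategies, none is strictly dominated by another pure strategy of the same player, so the elimination stops.
Surviving strategies — Country A: {R2, R4, R5}; Country B: {Opt1, Opt2, Opt3, Opt4}.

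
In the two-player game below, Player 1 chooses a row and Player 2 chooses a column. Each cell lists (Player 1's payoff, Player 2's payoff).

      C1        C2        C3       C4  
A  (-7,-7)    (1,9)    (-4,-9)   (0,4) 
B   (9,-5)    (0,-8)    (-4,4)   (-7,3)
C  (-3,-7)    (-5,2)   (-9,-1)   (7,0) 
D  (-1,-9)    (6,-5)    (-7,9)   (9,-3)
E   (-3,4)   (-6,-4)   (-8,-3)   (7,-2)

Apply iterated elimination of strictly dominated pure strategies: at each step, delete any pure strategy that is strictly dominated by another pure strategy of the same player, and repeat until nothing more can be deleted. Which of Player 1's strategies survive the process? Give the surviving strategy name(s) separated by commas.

A, B, D

For Player 1, D strictly dominates C on the remaining columns (C1: -1>-3, C2: 6>-5, C3: -7>-9, C4: 9>7); eliminate C.
Row E is eliminated: D beats it against every remaining column (C1: -1>-3, C2: 6>-6, C3: -7>-8, C4: 9>7).
Player 2's strategy C1 is strictly dominated by C4 (A: 4>-7, B: 3>-5, D: -3>-9) and is removed.
Among the remaining strategies, none is strictly dominated by another pure strategy of the same player, so the elimination stops.
Surviving strategies — Player 1: {A, B, D}; Player 2: {C2, C3, C4}.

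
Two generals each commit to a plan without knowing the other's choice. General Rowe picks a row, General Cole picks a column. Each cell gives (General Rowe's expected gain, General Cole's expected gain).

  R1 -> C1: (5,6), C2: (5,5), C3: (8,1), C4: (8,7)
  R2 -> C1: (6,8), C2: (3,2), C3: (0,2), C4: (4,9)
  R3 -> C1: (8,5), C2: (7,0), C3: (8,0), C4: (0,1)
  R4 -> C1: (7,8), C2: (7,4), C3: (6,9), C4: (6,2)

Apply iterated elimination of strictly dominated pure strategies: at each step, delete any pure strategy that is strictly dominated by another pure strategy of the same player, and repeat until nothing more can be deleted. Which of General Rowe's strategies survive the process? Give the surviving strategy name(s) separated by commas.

R1, R3, R4

For General Rowe, R4 strictly dominates R2 on the remaining columns (C1: 7>6, C2: 7>3, C3: 6>0, C4: 6>4); eliminate R2.
For General Cole, C1 strictly dominates C2 on the remaining rows (R1: 6>5, R3: 5>0, R4: 8>4); eliminate C2.
Among the remaining strategies, none is strictly dominated by another pure strategy of the same player, so the elimination stops.
Surviving strategies — General Rowe: {R1, R3, R4}; General Cole: {C1, C3, C4}.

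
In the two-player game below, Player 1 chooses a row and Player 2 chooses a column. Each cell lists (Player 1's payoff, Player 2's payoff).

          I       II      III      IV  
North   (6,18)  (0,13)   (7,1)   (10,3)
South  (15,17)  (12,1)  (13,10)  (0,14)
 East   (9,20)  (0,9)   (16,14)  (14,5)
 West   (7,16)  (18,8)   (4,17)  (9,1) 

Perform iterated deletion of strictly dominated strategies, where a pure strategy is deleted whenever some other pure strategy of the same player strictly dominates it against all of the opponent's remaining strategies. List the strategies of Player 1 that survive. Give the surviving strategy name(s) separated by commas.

Player 2's strategy II is strictly dominated by I (North: 18>13, South: 17>1, East: 20>9, West: 16>8) and is removed.
For Player 1, East strictly dominates North on the remaining columns (I: 9>6, III: 16>7, IV: 14>10); eliminate North.
Row West is eliminated: East beats it against every remaining column (I: 9>7, III: 16>4, IV: 14>9).
Player 2's strategy III is strictly dominated by I (South: 17>10, East: 20>14) and is removed.
Column IV is eliminated: I beats it against every remaining row (South: 17>14, East: 20>5).
Player 1's strategy East is strictly dominated by South (I: 15>9) and is removed.
Among the remaining strategies, none is strictly dominated by another pure strategy of the same player, so the elimination stops.
Surviving strategies — Player 1: {South}; Player 2: {I}.

South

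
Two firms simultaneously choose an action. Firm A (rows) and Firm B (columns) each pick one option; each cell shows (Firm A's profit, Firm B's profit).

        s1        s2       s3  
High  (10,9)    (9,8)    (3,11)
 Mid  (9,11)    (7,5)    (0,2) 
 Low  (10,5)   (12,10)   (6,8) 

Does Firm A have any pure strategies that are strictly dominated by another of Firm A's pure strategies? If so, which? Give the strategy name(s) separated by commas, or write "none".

High is not dominated — it holds its own against Mid at s1 (10>9); Low at s1 (10=10).
Mid is strictly dominated by High (s1: 10>9, s2: 9>7, s3: 3>0).
Low: no other strategy beats it everywhere (High at s1 (10=10); Mid at s1 (10>9)).

Mid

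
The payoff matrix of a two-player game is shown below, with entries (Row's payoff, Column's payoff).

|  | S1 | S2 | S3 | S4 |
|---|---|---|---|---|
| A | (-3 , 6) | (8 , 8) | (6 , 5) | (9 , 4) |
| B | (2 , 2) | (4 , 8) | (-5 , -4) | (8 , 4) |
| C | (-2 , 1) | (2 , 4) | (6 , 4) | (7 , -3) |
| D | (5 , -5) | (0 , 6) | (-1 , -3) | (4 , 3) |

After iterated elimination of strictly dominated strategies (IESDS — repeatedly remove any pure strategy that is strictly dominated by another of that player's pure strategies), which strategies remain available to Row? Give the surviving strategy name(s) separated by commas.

Column S1 is eliminated: S2 beats it against every remaining row (A: 8>6, B: 8>2, C: 4>1, D: 6>-5).
Row's strategy B is strictly dominated by A (S2: 8>4, S3: 6>-5, S4: 9>8) and is removed.
Row D is eliminated: A beats it against every remaining column (S2: 8>0, S3: 6>-1, S4: 9>4).
For Column, S2 strictly dominates S4 on the remaining rows (A: 8>4, C: 4>-3); eliminate S4.
Among the remaining strategies, none is strictly dominated by another pure strategy of the same player, so the elimination stops.
Surviving strategies — Row: {A, C}; Column: {S2, S3}.

A, C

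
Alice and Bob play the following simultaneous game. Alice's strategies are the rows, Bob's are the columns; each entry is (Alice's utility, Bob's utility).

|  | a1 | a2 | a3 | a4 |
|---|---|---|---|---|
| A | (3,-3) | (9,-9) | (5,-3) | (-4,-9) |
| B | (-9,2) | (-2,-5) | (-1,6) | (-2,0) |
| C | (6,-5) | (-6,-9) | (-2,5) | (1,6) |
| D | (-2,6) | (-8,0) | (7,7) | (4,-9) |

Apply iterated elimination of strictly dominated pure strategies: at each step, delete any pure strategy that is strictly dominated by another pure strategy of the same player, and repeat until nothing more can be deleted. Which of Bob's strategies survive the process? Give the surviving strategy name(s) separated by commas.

Bob's strategy a2 is strictly dominated by a1 (A: -3>-9, B: 2>-5, C: -5>-9, D: 6>0) and is removed.
For Alice, D strictly dominates B on the remaining columns (a1: -2>-9, a3: 7>-1, a4: 4>-2); eliminate B.
Among the remaining strategies, none is strictly dominated by another pure strategy of the same player, so the elimination stops.
Surviving strategies — Alice: {A, C, D}; Bob: {a1, a3, a4}.

a1, a3, a4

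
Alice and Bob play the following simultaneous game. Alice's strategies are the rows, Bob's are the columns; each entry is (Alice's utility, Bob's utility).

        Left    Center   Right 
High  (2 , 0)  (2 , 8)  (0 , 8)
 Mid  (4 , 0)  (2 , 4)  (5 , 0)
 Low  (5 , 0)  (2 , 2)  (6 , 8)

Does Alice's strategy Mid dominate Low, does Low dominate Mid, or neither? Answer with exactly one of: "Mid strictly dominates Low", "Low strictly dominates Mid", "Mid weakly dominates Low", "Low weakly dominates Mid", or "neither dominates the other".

Mid's payoffs vs Low's, by Bob's action — Left: 4<5, Center: 2=2, Right: 5<6.
Low is at least as good everywhere and strictly better somewhere (tied at Center), so Low weakly dominates Mid.

Low weakly dominates Mid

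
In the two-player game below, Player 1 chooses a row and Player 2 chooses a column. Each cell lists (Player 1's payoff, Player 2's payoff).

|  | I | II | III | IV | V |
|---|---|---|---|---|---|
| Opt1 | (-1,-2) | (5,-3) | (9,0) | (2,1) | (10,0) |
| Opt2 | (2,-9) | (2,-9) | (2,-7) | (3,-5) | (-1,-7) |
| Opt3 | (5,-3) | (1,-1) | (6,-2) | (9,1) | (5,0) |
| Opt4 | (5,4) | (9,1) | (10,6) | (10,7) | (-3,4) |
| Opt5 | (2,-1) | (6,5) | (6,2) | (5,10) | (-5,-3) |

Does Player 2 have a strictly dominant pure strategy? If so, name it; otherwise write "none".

IV

IV vs I: Opt1: 1>-2, Opt2: -5>-9, Opt3: 1>-3, Opt4: 7>4, Opt5: 10>-1.
IV vs II: Opt1: 1>-3, Opt2: -5>-9, Opt3: 1>-1, Opt4: 7>1, Opt5: 10>5.
IV vs III: Opt1: 1>0, Opt2: -5>-7, Opt3: 1>-2, Opt4: 7>6, Opt5: 10>2.
IV vs V: Opt1: 1>0, Opt2: -5>-7, Opt3: 1>0, Opt4: 7>4, Opt5: 10>-3.
IV strictly beats every other strategy against every opponent action, so it is strictly dominant.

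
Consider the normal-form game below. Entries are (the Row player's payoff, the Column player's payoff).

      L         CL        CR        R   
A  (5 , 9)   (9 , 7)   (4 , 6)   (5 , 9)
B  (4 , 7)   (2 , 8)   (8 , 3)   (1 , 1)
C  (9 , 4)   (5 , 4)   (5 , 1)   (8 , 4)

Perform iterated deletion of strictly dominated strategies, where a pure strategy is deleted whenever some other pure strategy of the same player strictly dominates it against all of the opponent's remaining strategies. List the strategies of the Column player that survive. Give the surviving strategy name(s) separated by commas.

L, CL, R

The Column player's strategy CR is strictly dominated by L (A: 9>6, B: 7>3, C: 4>1) and is removed.
The Row player's strategy B is strictly dominated by A (L: 5>4, CL: 9>2, R: 5>1) and is removed.
Among the remaining strategies, none is strictly dominated by another pure strategy of the same player, so the elimination stops.
Surviving strategies — the Row player: {A, C}; the Column player: {L, CL, R}.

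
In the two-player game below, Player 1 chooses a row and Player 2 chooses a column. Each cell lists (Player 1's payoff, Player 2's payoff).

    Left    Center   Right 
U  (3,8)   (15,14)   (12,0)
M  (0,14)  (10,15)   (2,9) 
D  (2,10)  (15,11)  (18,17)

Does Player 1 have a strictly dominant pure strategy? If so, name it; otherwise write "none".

U fails to dominate D at Center (15=15).
M fails to dominate U at Left (0<3).
D fails to dominate U at Left (2<3).
No single strategy dominates all the others.

none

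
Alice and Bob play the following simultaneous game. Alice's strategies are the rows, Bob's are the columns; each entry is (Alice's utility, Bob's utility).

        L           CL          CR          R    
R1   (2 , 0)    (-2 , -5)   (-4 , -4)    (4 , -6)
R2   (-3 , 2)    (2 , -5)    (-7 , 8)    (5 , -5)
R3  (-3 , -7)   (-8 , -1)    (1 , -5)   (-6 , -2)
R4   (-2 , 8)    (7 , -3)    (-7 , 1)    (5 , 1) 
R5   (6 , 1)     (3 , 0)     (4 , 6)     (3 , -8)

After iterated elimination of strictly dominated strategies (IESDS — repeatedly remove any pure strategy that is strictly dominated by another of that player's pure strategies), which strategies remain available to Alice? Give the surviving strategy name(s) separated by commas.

Alice's strategy R3 is strictly dominated by R5 (L: 6>-3, CL: 3>-8, CR: 4>1, R: 3>-6) and is removed.
For Bob, L strictly dominates CL on the remaining rows (R1: 0>-5, R2: 2>-5, R4: 8>-3, R5: 1>0); eliminate CL.
Column R is eliminated: L beats it against every remaining row (R1: 0>-6, R2: 2>-5, R4: 8>1, R5: 1>-8).
Alice's strategy R1 is strictly dominated by R5 (L: 6>2, CR: 4>-4) and is removed.
Alice's strategy R2 is strictly dominated by R5 (L: 6>-3, CR: 4>-7) and is removed.
For Alice, R5 strictly dominates R4 on the remaining columns (L: 6>-2, CR: 4>-7); eliminate R4.
Bob's strategy L is strictly dominated by CR (R5: 6>1) and is removed.
Among the remaining strategies, none is strictly dominated by another pure strategy of the same player, so the elimination stops.
Surviving strategies — Alice: {R5}; Bob: {CR}.

R5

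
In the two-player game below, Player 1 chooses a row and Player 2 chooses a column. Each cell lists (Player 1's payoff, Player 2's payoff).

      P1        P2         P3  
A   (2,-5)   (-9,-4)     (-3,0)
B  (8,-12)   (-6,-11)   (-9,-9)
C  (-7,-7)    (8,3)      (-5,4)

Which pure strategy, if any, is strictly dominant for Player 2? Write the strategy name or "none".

P3

P3 vs P1: A: 0>-5, B: -9>-12, C: 4>-7.
P3 vs P2: A: 0>-4, B: -9>-11, C: 4>3.
P3 strictly beats every other strategy against every opponent action, so it is strictly dominant.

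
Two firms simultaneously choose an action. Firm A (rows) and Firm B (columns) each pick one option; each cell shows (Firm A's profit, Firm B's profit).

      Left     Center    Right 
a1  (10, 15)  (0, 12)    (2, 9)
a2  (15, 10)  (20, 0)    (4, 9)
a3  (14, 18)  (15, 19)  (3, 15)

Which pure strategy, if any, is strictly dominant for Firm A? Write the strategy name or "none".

a2 vs a1: Left: 15>10, Center: 20>0, Right: 4>2.
a2 vs a3: Left: 15>14, Center: 20>15, Right: 4>3.
a2 strictly beats every other strategy against every opponent action, so it is strictly dominant.

a2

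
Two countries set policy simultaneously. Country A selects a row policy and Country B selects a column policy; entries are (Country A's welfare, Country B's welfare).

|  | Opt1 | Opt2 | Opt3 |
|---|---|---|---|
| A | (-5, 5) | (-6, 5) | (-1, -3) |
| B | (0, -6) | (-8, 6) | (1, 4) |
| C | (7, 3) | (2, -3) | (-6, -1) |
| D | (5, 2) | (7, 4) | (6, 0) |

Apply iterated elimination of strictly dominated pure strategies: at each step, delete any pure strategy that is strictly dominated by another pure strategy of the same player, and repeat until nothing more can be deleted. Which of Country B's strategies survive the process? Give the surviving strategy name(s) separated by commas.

Opt1, Opt2

For Country A, D strictly dominates A on the remaining columns (Opt1: 5>-5, Opt2: 7>-6, Opt3: 6>-1); eliminate A.
For Country A, D strictly dominates B on the remaining columns (Opt1: 5>0, Opt2: 7>-8, Opt3: 6>1); eliminate B.
Column Opt3 is eliminated: Opt1 beats it against every remaining row (C: 3>-1, D: 2>0).
Among the remaining strategies, none is strictly dominated by another pure strategy of the same player, so the elimination stops.
Surviving strategies — Country A: {C, D}; Country B: {Opt1, Opt2}.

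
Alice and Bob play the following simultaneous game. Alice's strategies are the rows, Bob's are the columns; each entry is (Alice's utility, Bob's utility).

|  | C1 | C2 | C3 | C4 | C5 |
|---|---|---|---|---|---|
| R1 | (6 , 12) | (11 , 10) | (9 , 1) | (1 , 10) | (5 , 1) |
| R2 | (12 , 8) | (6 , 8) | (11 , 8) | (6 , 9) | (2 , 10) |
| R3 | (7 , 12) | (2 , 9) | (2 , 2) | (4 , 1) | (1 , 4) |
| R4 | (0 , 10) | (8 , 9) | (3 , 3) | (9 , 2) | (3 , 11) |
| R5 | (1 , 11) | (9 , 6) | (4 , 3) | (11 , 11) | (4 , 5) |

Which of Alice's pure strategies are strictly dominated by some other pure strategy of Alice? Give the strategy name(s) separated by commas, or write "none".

Nothing dominates R1: R2 at C2 (11>6); R3 at C2 (11>2); R4 at C1 (6>0); R5 at C1 (6>1).
R2 is not dominated — it holds its own against R1 at C1 (12>6); R3 at C1 (12>7); R4 at C1 (12>0); R5 at C1 (12>1).
R3 is strictly dominated by R2 (C1: 12>7, C2: 6>2, C3: 11>2, C4: 6>4, C5: 2>1).
R5 strictly dominates R4 — C1: 1>0, C2: 9>8, C3: 4>3, C4: 11>9, C5: 4>3.
R5: no other strategy beats it everywhere (R1 at C4 (11>1); R2 at C2 (9>6); R3 at C2 (9>2); R4 at C1 (1>0)).

R3, R4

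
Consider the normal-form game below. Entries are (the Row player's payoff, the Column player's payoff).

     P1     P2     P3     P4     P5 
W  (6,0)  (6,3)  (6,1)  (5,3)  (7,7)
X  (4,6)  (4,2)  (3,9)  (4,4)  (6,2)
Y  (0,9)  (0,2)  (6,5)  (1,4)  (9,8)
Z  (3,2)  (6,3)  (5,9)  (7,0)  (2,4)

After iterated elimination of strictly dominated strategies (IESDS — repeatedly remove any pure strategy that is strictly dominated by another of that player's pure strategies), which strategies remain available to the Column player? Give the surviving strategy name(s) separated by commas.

Row X is eliminated: W beats it against every remaining column (P1: 6>4, P2: 6>4, P3: 6>3, P4: 5>4, P5: 7>6).
For the Column player, P5 strictly dominates P2 on the remaining rows (W: 7>3, Y: 8>2, Z: 4>3); eliminate P2.
For the Column player, P5 strictly dominates P4 on the remaining rows (W: 7>3, Y: 8>4, Z: 4>0); eliminate P4.
Row Z is eliminated: W beats it against every remaining column (P1: 6>3, P3: 6>5, P5: 7>2).
For the Column player, P5 strictly dominates P3 on the remaining rows (W: 7>1, Y: 8>5); eliminate P3.
Among the remaining strategies, none is strictly dominated by another pure strategy of the same player, so the elimination stops.
Surviving strategies — the Row player: {W, Y}; the Column player: {P1, P5}.

P1, P5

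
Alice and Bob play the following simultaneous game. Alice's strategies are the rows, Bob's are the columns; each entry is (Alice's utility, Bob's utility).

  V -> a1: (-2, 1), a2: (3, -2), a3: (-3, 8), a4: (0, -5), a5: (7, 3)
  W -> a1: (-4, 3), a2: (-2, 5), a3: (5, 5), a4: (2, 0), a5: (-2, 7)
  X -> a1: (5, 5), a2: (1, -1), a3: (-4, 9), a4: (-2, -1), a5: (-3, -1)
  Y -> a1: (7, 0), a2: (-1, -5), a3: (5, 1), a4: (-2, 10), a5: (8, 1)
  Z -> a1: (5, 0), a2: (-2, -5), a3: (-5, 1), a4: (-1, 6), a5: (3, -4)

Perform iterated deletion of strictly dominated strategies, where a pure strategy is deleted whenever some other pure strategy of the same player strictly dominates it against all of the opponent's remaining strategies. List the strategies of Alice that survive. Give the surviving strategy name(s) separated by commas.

Column a1 is eliminated: a3 beats it against every remaining row (V: 8>1, W: 5>3, X: 9>5, Y: 1>0, Z: 1>0).
Alice's strategy X is strictly dominated by V (a2: 3>1, a3: -3>-4, a4: 0>-2, a5: 7>-3) and is removed.
Row Z is eliminated: V beats it against every remaining column (a2: 3>-2, a3: -3>-5, a4: 0>-1, a5: 7>3).
Column a2 is eliminated: a5 beats it against every remaining row (V: 3>-2, W: 7>5, Y: 1>-5).
Among the remaining strategies, none is strictly dominated by another pure strategy of the same player, so the elimination stops.
Surviving strategies — Alice: {V, W, Y}; Bob: {a3, a4, a5}.

V, W, Y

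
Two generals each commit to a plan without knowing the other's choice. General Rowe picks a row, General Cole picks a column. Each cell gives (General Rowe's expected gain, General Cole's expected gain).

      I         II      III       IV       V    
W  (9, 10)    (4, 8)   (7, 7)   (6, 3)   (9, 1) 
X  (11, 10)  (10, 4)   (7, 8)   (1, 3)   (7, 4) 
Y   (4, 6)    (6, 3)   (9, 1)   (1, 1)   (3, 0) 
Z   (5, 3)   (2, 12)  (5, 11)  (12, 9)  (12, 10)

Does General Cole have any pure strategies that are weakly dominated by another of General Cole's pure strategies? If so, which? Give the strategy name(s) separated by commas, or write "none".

I is not dominated — it holds its own against II at W (10>8); III at W (10>7); IV at W (10>3); V at W (10>1).
Nothing dominates II: I at Z (12>3); III at W (8>7); IV at W (8>3); V at W (8>1).
Nothing dominates III: I at Z (11>3); II at X (8>4); IV at W (7>3); V at W (7>1).
II weakly dominates IV — W: 8>3, X: 4>3, Y: 3>1, Z: 12>9.
V is weakly dominated by II (W: 8>1, X: 4=4, Y: 3>0, Z: 12>10).

IV, V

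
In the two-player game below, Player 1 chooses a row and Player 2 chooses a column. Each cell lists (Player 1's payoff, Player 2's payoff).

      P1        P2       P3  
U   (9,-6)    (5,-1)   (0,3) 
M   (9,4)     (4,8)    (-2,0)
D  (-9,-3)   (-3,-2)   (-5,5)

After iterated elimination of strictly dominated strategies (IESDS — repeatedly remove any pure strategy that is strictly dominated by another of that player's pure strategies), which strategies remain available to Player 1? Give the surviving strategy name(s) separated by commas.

Row D is eliminated: U beats it against every remaining column (P1: 9>-9, P2: 5>-3, P3: 0>-5).
Player 2's strategy P1 is strictly dominated by P2 (U: -1>-6, M: 8>4) and is removed.
Row M is eliminated: U beats it against every remaining column (P2: 5>4, P3: 0>-2).
Column P2 is eliminated: P3 beats it against every remaining row (U: 3>-1).
Among the remaining strategies, none is strictly dominated by another pure strategy of the same player, so the elimination stops.
Surviving strategies — Player 1: {U}; Player 2: {P3}.

U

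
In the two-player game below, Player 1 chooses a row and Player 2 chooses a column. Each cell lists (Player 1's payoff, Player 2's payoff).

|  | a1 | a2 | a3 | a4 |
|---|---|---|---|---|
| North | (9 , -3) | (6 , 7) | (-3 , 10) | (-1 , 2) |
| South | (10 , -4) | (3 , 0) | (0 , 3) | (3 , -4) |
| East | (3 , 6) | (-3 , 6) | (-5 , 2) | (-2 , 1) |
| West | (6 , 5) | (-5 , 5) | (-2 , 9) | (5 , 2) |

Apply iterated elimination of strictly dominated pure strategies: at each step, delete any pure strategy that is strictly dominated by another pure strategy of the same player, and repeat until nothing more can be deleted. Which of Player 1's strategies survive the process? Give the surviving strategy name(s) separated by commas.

South

Row East is eliminated: North beats it against every remaining column (a1: 9>3, a2: 6>-3, a3: -3>-5, a4: -1>-2).
Player 2's strategy a1 is strictly dominated by a3 (North: 10>-3, South: 3>-4, West: 9>5) and is removed.
For Player 2, a3 strictly dominates a2 on the remaining rows (North: 10>7, South: 3>0, West: 9>5); eliminate a2.
Row North is eliminated: South beats it against every remaining column (a3: 0>-3, a4: 3>-1).
Player 2's strategy a4 is strictly dominated by a3 (South: 3>-4, West: 9>2) and is removed.
For Player 1, South strictly dominates West on the remaining columns (a3: 0>-2); eliminate West.
Among the remaining strategies, none is strictly dominated by another pure strategy of the same player, so the elimination stops.
Surviving strategies — Player 1: {South}; Player 2: {a3}.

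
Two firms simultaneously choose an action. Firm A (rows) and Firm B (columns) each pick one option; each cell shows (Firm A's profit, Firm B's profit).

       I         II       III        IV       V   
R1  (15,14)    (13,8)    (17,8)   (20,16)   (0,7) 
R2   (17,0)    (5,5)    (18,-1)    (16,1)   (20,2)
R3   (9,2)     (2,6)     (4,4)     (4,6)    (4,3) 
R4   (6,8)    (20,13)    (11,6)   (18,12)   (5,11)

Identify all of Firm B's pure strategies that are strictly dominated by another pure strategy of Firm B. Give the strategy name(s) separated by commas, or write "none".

I: dominated, since IV does at least as well everywhere (R1: 16>14, R2: 1>0, R3: 6>2, R4: 12>8).
II: no other strategy beats it everywhere (I at R2 (5>0); III at R1 (8=8); IV at R2 (5>1); V at R1 (8>7)).
III is strictly dominated by IV (R1: 16>8, R2: 1>-1, R3: 6>4, R4: 12>6).
IV is not dominated — it holds its own against I at R1 (16>14); II at R1 (16>8); III at R1 (16>8); V at R1 (16>7).
V: dominated, since II does at least as well everywhere (R1: 8>7, R2: 5>2, R3: 6>3, R4: 13>11).

I, III, V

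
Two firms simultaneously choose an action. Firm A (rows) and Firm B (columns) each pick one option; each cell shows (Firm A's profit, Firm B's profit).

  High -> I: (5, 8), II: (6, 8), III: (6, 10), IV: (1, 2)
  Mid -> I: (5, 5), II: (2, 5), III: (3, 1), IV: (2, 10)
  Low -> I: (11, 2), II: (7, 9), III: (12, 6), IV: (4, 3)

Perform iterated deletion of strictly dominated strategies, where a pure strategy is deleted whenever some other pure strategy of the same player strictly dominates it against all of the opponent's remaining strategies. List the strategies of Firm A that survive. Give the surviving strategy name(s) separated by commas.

Low

Row High is eliminated: Low beats it against every remaining column (I: 11>5, II: 7>6, III: 12>6, IV: 4>1).
Row Mid is eliminated: Low beats it against every remaining column (I: 11>5, II: 7>2, III: 12>3, IV: 4>2).
For Firm B, II strictly dominates I on the remaining rows (Low: 9>2); eliminate I.
Firm B's strategy III is strictly dominated by II (Low: 9>6) and is removed.
Column IV is eliminated: II beats it against every remaining row (Low: 9>3).
Among the remaining strategies, none is strictly dominated by another pure strategy of the same player, so the elimination stops.
Surviving strategies — Firm A: {Low}; Firm B: {II}.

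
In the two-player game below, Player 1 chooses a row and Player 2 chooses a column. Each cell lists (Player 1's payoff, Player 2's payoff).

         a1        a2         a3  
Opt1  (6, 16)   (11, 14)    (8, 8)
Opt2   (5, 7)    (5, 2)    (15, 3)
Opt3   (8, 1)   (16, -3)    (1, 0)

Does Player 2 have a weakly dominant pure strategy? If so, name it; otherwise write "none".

a1 vs a2: Opt1: 16>14, Opt2: 7>2, Opt3: 1>-3.
a1 vs a3: Opt1: 16>8, Opt2: 7>3, Opt3: 1>0.
a1 is at least as good as every other strategy against every opponent action, so it is weakly dominant.

a1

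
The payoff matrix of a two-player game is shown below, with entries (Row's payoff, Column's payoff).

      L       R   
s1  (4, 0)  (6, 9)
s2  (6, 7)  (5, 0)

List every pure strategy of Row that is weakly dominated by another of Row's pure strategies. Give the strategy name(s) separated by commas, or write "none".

none

s1 is not dominated — it holds its own against s2 at R (6>5).
Nothing dominates s2: s1 at L (6>4).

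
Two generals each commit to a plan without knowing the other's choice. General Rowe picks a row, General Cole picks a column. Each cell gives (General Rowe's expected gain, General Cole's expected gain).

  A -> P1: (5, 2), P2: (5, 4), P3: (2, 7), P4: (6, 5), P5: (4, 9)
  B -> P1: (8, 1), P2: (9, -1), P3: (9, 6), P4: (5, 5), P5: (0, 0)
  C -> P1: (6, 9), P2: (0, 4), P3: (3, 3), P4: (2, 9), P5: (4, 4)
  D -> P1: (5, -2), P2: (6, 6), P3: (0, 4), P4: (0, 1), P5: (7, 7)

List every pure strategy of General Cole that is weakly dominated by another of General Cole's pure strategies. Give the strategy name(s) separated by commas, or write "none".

P1 is weakly dominated by P4 (A: 5>2, B: 5>1, C: 9=9, D: 1>-2).
P2 is weakly dominated by P5 (A: 9>4, B: 0>-1, C: 4=4, D: 7>6).
P3 is not dominated — it holds its own against P1 at A (7>2); P2 at A (7>4); P4 at A (7>5); P5 at B (6>0).
P4: no other strategy beats it everywhere (P1 at A (5>2); P2 at A (5>4); P3 at C (9>3); P5 at B (5>0)).
P5 is not dominated — it holds its own against P1 at A (9>2); P2 at A (9>4); P3 at A (9>7); P4 at A (9>5).

P1, P2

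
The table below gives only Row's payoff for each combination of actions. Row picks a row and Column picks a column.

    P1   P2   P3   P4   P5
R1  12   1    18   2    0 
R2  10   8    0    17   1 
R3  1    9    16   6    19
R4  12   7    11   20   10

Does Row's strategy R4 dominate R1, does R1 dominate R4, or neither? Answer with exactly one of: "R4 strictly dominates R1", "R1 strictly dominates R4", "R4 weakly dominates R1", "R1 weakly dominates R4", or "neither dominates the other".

neither dominates the other

Compare R4 to R1 across each opponent action: P1: 12=12, P2: 7>1, P3: 11<18, P4: 20>2, P5: 10>0.
R4 does better at P2, P4, P5 but worse at P3; neither strategy dominates the other.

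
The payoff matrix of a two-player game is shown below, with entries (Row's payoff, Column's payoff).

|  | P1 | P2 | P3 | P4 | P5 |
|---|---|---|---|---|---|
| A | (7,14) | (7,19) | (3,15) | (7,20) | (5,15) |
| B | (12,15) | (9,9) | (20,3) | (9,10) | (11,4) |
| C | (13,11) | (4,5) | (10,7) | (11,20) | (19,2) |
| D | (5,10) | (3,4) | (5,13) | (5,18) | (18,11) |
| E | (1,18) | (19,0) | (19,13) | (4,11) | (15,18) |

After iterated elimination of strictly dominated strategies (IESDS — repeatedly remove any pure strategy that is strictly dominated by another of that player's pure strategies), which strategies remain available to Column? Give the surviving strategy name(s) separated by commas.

P4

Row A is eliminated: B beats it against every remaining column (P1: 12>7, P2: 9>7, P3: 20>3, P4: 9>7, P5: 11>5).
Row's strategy D is strictly dominated by C (P1: 13>5, P2: 4>3, P3: 10>5, P4: 11>5, P5: 19>18) and is removed.
Column's strategy P2 is strictly dominated by P1 (B: 15>9, C: 11>5, E: 18>0) and is removed.
For Column, P1 strictly dominates P3 on the remaining rows (B: 15>3, C: 11>7, E: 18>13); eliminate P3.
Row B is eliminated: C beats it against every remaining column (P1: 13>12, P4: 11>9, P5: 19>11).
Row E is eliminated: C beats it against every remaining column (P1: 13>1, P4: 11>4, P5: 19>15).
For Column, P4 strictly dominates P1 on the remaining rows (C: 20>11); eliminate P1.
For Column, P4 strictly dominates P5 on the remaining rows (C: 20>2); eliminate P5.
Among the remaining strategies, none is strictly dominated by another pure strategy of the same player, so the elimination stops.
Surviving strategies — Row: {C}; Column: {P4}.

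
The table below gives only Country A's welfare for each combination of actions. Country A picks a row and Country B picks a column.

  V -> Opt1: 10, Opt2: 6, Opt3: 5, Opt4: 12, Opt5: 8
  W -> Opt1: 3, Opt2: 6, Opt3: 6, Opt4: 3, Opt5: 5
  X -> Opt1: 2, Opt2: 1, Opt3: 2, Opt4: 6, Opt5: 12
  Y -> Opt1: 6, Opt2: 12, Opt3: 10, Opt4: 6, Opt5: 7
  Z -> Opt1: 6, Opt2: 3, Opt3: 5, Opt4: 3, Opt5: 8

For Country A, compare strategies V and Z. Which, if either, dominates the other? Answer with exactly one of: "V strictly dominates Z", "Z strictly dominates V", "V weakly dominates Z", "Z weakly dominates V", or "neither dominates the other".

V's payoffs vs Z's, by Country B's action — Opt1: 10>6, Opt2: 6>3, Opt3: 5=5, Opt4: 12>3, Opt5: 8=8.
V is at least as good everywhere and strictly better somewhere (tied only at Opt3, Opt5), so V weakly but not strictly dominates Z.

V weakly dominates Z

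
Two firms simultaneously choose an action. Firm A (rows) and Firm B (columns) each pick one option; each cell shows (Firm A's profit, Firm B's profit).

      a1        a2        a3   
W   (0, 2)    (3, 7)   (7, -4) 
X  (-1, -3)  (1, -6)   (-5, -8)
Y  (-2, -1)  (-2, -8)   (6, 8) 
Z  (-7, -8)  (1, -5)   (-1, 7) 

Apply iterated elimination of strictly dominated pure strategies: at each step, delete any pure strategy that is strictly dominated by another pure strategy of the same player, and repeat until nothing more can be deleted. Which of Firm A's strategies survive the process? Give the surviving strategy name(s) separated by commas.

Firm A's strategy X is strictly dominated by W (a1: 0>-1, a2: 3>1, a3: 7>-5) and is removed.
Firm A's strategy Y is strictly dominated by W (a1: 0>-2, a2: 3>-2, a3: 7>6) and is removed.
For Firm A, W strictly dominates Z on the remaining columns (a1: 0>-7, a2: 3>1, a3: 7>-1); eliminate Z.
Column a1 is eliminated: a2 beats it against every remaining row (W: 7>2).
Firm B's strategy a3 is strictly dominated by a2 (W: 7>-4) and is removed.
Among the remaining strategies, none is strictly dominated by another pure strategy of the same player, so the elimination stops.
Surviving strategies — Firm A: {W}; Firm B: {a2}.

W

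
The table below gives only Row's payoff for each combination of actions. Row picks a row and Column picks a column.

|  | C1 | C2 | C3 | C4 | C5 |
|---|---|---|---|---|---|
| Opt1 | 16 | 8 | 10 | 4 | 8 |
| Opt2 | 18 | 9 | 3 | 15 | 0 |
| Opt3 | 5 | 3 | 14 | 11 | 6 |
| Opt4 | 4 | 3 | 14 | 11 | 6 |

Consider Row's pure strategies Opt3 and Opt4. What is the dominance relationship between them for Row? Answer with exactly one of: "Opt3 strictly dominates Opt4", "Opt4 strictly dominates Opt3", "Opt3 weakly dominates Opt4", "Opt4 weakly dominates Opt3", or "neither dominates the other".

Opt3 weakly dominates Opt4

Compare Opt3 to Opt4 across every action of Column: C1: 5>4, C2: 3=3, C3: 14=14, C4: 11=11, C5: 6=6.
Opt3 is at least as good everywhere and strictly better somewhere (tied only at C2, C3, C4, C5), so Opt3 weakly but not strictly dominates Opt4.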